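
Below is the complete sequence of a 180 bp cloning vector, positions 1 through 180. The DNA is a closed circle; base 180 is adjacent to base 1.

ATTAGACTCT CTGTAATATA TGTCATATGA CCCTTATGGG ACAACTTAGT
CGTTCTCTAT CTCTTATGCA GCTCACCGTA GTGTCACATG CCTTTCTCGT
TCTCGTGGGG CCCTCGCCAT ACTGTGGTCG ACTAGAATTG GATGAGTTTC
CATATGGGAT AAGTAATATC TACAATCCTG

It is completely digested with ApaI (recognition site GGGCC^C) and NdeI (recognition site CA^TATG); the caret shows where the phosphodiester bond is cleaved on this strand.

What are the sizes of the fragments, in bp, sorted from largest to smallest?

The ApaI site (GGGCCC) starts at position 108.
ApaI cuts after base 5 of each site (before the last base), so after position 112.
NdeI sites (CATATG) start at positions 24, 151.
NdeI cuts after base 2 of each site, so after positions 25, 152.
Combined cut positions: 25, 112, 152.
Circular molecule, 3 cuts → 3 fragments:
  26–112 → 87 bp
  113–152 → 40 bp
  153–180 then 1–25 → 28 + 25 = 53 bp
Sorted largest to smallest: 87, 53, 40 bp.

87, 53, 40 bp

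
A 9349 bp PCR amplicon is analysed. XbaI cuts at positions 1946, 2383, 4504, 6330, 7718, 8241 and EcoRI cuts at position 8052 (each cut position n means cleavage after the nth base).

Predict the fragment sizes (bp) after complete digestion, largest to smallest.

2121, 1946, 1826, 1388, 1108, 437, 334, 189 bp

Combined cut positions (sorted): 1946, 2383, 4504, 6330, 7718, 8052, 8241.
Linear molecule, 7 cuts → 8 fragments:
  1946 − 0 = 1946 bp
  2383 − 1946 = 437 bp
  4504 − 2383 = 2121 bp
  6330 − 4504 = 1826 bp
  7718 − 6330 = 1388 bp
  8052 − 7718 = 334 bp
  8241 − 8052 = 189 bp
  9349 − 8241 = 1108 bp
Sorted largest to smallest: 2121, 1946, 1826, 1388, 1108, 437, 334, 189 bp.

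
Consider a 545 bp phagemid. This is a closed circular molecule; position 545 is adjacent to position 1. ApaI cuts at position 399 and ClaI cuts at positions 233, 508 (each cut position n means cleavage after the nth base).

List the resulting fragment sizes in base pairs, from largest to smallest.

270, 166, 109 bp

Combined cut positions (sorted): 233, 399, 508.
Circular molecule, 3 cuts → 3 fragments:
  399 − 233 = 166 bp
  508 − 399 = 109 bp
  wrap: 545 − 508 + 233 = 270 bp
Sorted largest to smallest: 270, 166, 109 bp.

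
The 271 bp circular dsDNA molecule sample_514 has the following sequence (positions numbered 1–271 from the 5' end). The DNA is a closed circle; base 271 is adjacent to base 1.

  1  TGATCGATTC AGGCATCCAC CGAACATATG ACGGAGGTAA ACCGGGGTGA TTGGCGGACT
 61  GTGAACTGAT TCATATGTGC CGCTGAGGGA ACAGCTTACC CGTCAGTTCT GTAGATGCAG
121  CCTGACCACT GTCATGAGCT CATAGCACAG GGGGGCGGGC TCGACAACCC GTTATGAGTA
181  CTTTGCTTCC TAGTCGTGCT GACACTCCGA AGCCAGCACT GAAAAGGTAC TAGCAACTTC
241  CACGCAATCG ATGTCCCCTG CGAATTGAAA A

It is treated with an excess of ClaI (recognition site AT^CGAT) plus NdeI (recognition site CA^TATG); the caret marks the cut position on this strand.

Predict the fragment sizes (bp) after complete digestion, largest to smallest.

ClaI sites (ATCGAT) start at positions 3, 247.
ClaI cuts after base 2 of each site, so after positions 4, 248.
NdeI sites (CATATG) start at positions 25, 72.
NdeI cuts after base 2 of each site, so after positions 26, 73.
Combined cut positions: 4, 26, 73, 248.
Circular molecule, 4 cuts → 4 fragments:
  5–26 → 22 bp
  27–73 → 47 bp
  74–248 → 175 bp
  249–271 then 1–4 → 23 + 4 = 27 bp
Sorted largest to smallest: 175, 47, 27, 22 bp.

175, 47, 27, 22 bp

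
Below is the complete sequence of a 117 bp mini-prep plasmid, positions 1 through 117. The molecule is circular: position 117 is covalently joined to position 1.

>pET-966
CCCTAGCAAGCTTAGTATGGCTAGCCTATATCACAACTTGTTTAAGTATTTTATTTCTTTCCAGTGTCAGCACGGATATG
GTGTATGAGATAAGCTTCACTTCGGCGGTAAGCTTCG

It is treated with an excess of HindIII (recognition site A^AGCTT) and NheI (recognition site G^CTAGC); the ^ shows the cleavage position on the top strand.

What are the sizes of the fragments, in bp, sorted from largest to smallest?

72, 18, 15, 12 bp

HindIII sites (AAGCTT) start at positions 8, 92, 110.
HindIII cuts after the first base of each site, so after positions 8, 92, 110.
The NheI site (GCTAGC) starts at position 20.
NheI cuts after the first base of each site, so after position 20.
Combined cut positions: 8, 20, 92, 110.
Circular molecule, 4 cuts → 4 fragments:
  9–20 → 12 bp
  21–92 → 72 bp
  93–110 → 18 bp
  111–117 then 1–8 → 7 + 8 = 15 bp
Sorted largest to smallest: 72, 18, 15, 12 bp.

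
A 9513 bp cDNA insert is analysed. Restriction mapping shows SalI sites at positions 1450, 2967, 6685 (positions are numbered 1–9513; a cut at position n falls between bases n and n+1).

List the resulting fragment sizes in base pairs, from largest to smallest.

3718, 2828, 1517, 1450 bp

Linear molecule, 3 cuts → 4 fragments:
  1450 − 0 = 1450 bp
  2967 − 1450 = 1517 bp
  6685 − 2967 = 3718 bp
  9513 − 6685 = 2828 bp
Sorted largest to smallest: 3718, 2828, 1517, 1450 bp.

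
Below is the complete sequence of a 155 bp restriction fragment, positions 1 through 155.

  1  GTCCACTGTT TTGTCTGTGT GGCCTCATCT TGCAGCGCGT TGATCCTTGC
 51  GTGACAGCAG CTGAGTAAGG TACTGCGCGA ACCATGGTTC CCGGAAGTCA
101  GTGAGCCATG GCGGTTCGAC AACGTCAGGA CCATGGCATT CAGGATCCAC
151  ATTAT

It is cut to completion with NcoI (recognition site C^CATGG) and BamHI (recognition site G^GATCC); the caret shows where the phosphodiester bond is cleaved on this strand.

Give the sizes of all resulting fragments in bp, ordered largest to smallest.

82, 25, 24, 12, 12 bp

NcoI sites (CCATGG) start at positions 82, 106, 131.
NcoI cuts after the first base of each site, so after positions 82, 106, 131.
The BamHI site (GGATCC) starts at position 143.
BamHI cuts after the first base of each site, so after position 143.
Combined cut positions: 82, 106, 131, 143.
Linear molecule, 4 cuts → 5 fragments:
  1–82 → 82 bp
  83–106 → 24 bp
  107–131 → 25 bp
  132–143 → 12 bp
  144–155 → 12 bp
Sorted largest to smallest: 82, 25, 24, 12, 12 bp.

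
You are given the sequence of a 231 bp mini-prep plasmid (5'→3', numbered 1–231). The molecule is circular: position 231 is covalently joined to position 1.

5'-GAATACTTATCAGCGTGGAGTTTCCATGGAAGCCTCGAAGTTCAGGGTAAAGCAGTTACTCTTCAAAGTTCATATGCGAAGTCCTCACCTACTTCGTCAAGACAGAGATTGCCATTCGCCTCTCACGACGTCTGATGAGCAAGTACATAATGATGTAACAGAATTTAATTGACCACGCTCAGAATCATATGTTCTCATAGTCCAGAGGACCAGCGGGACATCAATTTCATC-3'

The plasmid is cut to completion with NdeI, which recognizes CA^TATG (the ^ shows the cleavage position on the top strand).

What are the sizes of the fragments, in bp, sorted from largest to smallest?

NdeI sites (CATATG) start at positions 71, 186.
NdeI cuts after base 2 of each site, so after positions 72, 187.
Circular molecule, 2 cuts → 2 fragments:
  73–187 → 115 bp
  188–231 then 1–72 → 44 + 72 = 116 bp
Sorted largest to smallest: 116, 115 bp.

116, 115 bp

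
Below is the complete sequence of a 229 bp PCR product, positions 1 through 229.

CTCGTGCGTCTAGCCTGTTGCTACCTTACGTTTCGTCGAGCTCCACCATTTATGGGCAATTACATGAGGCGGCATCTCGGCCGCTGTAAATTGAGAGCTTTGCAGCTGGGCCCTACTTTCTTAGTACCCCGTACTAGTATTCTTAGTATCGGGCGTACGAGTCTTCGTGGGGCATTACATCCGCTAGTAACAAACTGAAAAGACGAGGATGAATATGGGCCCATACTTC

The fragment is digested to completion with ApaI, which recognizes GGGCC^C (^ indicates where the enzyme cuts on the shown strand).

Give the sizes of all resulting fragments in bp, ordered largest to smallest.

ApaI sites (GGGCCC) start at positions 108, 217.
ApaI cuts after base 5 of each site (before the last base), so after positions 112, 221.
Linear molecule, 2 cuts → 3 fragments:
  1–112 → 112 bp
  113–221 → 109 bp
  222–229 → 8 bp
Sorted largest to smallest: 112, 109, 8 bp.

112, 109, 8 bp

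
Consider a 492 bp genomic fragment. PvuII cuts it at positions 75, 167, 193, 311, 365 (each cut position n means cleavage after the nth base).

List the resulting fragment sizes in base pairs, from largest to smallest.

Linear molecule, 5 cuts → 6 fragments:
  75 − 0 = 75 bp
  167 − 75 = 92 bp
  193 − 167 = 26 bp
  311 − 193 = 118 bp
  365 − 311 = 54 bp
  492 − 365 = 127 bp
Sorted largest to smallest: 127, 118, 92, 75, 54, 26 bp.

127, 118, 92, 75, 54, 26 bp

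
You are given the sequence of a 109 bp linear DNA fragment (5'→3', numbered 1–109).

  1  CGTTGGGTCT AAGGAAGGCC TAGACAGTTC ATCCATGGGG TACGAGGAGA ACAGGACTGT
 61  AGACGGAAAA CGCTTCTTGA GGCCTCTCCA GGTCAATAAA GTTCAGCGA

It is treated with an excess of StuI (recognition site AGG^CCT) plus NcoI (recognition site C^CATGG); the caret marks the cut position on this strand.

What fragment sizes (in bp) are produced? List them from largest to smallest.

StuI sites (AGGCCT) start at positions 16, 80.
StuI cuts after base 3 of each site, so after positions 18, 82.
The NcoI site (CCATGG) starts at position 33.
NcoI cuts after the first base of each site, so after position 33.
Combined cut positions: 18, 33, 82.
Linear molecule, 3 cuts → 4 fragments:
  1–18 → 18 bp
  19–33 → 15 bp
  34–82 → 49 bp
  83–109 → 27 bp
Sorted largest to smallest: 49, 27, 18, 15 bp.

49, 27, 18, 15 bp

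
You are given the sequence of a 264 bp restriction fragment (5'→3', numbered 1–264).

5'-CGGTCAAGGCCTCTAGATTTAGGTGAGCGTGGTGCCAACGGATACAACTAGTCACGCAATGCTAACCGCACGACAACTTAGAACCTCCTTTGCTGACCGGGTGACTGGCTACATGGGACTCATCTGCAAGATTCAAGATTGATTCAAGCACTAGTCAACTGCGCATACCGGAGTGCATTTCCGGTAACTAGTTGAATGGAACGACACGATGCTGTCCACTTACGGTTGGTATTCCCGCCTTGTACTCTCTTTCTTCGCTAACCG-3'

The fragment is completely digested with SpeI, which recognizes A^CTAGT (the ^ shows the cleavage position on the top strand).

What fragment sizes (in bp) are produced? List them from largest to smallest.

SpeI sites (ACTAGT) start at positions 47, 150, 187.
SpeI cuts after the first base of each site, so after positions 47, 150, 187.
Linear molecule, 3 cuts → 4 fragments:
  1–47 → 47 bp
  48–150 → 103 bp
  151–187 → 37 bp
  188–264 → 77 bp
Sorted largest to smallest: 103, 77, 47, 37 bp.

103, 77, 47, 37 bp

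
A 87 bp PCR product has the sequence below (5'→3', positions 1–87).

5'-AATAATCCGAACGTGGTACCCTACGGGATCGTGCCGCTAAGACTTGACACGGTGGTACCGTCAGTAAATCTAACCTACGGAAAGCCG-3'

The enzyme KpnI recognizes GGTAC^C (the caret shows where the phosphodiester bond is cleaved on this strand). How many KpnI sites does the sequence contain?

2

GGTACC occurs starting at positions 15, 54.
KpnI cuts at 2 sites.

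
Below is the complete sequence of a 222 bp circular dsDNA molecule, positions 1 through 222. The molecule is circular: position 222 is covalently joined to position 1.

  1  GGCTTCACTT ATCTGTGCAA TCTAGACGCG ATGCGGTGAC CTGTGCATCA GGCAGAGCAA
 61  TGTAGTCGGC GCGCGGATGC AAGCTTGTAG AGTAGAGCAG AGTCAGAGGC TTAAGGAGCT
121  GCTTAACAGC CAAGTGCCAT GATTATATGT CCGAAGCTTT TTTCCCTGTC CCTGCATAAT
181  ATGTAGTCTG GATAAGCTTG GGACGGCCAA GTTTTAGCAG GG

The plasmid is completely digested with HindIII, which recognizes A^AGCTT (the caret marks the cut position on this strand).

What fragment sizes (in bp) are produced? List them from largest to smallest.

109, 73, 40 bp

HindIII sites (AAGCTT) start at positions 81, 154, 194.
HindIII cuts after the first base of each site, so after positions 81, 154, 194.
Circular molecule, 3 cuts → 3 fragments:
  82–154 → 73 bp
  155–194 → 40 bp
  195–222 then 1–81 → 28 + 81 = 109 bp
Sorted largest to smallest: 109, 73, 40 bp.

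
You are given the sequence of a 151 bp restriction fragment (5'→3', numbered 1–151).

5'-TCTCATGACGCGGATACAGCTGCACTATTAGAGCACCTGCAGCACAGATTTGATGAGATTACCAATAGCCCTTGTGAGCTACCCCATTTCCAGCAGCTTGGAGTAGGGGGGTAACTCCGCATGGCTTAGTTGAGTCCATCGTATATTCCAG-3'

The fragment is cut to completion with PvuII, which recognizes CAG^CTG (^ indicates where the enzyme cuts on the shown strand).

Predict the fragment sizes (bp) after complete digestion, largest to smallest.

The PvuII site (CAGCTG) starts at position 17.
PvuII cuts after base 3 of each site, so after position 19.
Linear molecule, 1 cut → 2 fragments:
  1–19 → 19 bp
  20–151 → 132 bp
Sorted largest to smallest: 132, 19 bp.

132, 19 bp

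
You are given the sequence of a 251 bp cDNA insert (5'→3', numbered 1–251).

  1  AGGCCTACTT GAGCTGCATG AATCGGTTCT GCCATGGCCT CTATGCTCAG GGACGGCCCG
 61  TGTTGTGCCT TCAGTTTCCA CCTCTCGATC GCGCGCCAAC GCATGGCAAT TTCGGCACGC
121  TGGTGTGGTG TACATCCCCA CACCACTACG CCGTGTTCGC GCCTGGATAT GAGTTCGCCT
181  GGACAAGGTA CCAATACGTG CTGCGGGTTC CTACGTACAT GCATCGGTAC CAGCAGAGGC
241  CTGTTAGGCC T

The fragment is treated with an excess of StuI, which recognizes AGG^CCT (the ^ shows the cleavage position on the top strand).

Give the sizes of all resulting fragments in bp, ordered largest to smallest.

236, 9, 3, 3 bp

StuI sites (AGGCCT) start at positions 1, 237, 246.
StuI cuts after base 3 of each site, so after positions 3, 239, 248.
Linear molecule, 3 cuts → 4 fragments:
  1–3 → 3 bp
  4–239 → 236 bp
  240–248 → 9 bp
  249–251 → 3 bp
Sorted largest to smallest: 236, 9, 3, 3 bp.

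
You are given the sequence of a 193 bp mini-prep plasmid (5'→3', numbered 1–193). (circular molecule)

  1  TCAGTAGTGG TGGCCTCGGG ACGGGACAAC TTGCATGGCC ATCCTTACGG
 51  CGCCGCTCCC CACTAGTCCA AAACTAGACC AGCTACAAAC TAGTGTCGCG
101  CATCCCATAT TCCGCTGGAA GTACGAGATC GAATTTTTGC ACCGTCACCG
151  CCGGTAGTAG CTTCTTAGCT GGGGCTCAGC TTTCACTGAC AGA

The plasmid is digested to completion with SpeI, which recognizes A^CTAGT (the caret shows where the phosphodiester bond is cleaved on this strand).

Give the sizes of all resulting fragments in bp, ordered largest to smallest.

SpeI sites (ACTAGT) start at positions 62, 89.
SpeI cuts after the first base of each site, so after positions 62, 89.
Circular molecule, 2 cuts → 2 fragments:
  63–89 → 27 bp
  90–193 then 1–62 → 104 + 62 = 166 bp
Sorted largest to smallest: 166, 27 bp.

166, 27 bp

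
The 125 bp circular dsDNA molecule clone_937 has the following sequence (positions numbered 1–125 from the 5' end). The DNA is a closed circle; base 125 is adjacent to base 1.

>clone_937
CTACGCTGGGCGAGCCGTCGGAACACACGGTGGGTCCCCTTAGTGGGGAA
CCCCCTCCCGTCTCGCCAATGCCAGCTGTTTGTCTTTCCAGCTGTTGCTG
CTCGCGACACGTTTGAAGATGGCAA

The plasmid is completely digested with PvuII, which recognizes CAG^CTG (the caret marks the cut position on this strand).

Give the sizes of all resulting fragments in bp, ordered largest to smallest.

109, 16 bp

PvuII sites (CAGCTG) start at positions 73, 89.
PvuII cuts after base 3 of each site, so after positions 75, 91.
Circular molecule, 2 cuts → 2 fragments:
  76–91 → 16 bp
  92–125 then 1–75 → 34 + 75 = 109 bp
Sorted largest to smallest: 109, 16 bp.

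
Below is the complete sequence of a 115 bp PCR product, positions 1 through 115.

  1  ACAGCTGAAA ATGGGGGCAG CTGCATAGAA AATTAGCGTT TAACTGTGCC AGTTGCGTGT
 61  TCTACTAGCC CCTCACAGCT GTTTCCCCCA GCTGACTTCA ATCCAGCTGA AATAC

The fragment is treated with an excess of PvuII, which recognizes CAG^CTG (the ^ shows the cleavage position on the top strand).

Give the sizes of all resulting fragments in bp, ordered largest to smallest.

PvuII sites (CAGCTG) start at positions 2, 18, 76, 89, 104.
PvuII cuts after base 3 of each site, so after positions 4, 20, 78, 91, 106.
Linear molecule, 5 cuts → 6 fragments:
  1–4 → 4 bp
  5–20 → 16 bp
  21–78 → 58 bp
  79–91 → 13 bp
  92–106 → 15 bp
  107–115 → 9 bp
Sorted largest to smallest: 58, 16, 15, 13, 9, 4 bp.

58, 16, 15, 13, 9, 4 bp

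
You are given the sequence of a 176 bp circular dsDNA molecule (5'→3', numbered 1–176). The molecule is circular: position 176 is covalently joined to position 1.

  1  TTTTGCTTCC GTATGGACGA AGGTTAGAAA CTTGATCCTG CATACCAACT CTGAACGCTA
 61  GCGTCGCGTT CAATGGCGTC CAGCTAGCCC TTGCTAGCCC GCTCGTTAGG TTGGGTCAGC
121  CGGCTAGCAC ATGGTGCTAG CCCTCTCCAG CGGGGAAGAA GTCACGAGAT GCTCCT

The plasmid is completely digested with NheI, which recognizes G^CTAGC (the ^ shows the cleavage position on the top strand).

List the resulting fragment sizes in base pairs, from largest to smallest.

NheI sites (GCTAGC) start at positions 57, 83, 93, 123, 136.
NheI cuts after the first base of each site, so after positions 57, 83, 93, 123, 136.
Circular molecule, 5 cuts → 5 fragments:
  58–83 → 26 bp
  84–93 → 10 bp
  94–123 → 30 bp
  124–136 → 13 bp
  137–176 then 1–57 → 40 + 57 = 97 bp
Sorted largest to smallest: 97, 30, 26, 13, 10 bp.

97, 30, 26, 13, 10 bp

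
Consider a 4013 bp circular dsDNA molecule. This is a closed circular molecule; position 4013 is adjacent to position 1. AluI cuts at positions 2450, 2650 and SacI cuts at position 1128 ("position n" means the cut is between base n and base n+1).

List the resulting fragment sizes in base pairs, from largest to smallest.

2491, 1322, 200 bp

Combined cut positions (sorted): 1128, 2450, 2650.
Circular molecule, 3 cuts → 3 fragments:
  2450 − 1128 = 1322 bp
  2650 − 2450 = 200 bp
  wrap: 4013 − 2650 + 1128 = 2491 bp
Sorted largest to smallest: 2491, 1322, 200 bp.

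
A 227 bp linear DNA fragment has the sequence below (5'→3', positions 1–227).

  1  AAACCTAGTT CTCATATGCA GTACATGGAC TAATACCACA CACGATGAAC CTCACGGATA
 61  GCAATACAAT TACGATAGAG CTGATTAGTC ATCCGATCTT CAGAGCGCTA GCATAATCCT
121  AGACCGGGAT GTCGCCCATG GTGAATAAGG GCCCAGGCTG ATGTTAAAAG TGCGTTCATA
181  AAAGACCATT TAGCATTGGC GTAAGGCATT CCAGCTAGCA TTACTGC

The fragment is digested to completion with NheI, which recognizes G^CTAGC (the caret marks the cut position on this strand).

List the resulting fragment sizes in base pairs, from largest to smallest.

107, 107, 13 bp

NheI sites (GCTAGC) start at positions 107, 214.
NheI cuts after the first base of each site, so after positions 107, 214.
Linear molecule, 2 cuts → 3 fragments:
  1–107 → 107 bp
  108–214 → 107 bp
  215–227 → 13 bp
Sorted largest to smallest: 107, 107, 13 bp.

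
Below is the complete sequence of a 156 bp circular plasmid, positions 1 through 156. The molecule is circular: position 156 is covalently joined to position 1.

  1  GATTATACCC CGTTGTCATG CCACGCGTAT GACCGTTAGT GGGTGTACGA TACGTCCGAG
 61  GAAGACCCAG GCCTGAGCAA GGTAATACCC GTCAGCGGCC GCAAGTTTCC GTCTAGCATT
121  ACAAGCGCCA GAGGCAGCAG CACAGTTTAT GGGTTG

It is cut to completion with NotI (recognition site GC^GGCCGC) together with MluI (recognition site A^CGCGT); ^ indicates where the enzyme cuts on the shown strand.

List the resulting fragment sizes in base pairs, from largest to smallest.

83, 73 bp

The NotI site (GCGGCCGC) starts at position 95.
NotI cuts after base 2 of each site, so after position 96.
The MluI site (ACGCGT) starts at position 23.
MluI cuts after the first base of each site, so after position 23.
Combined cut positions: 23, 96.
Circular molecule, 2 cuts → 2 fragments:
  24–96 → 73 bp
  97–156 then 1–23 → 60 + 23 = 83 bp
Sorted largest to smallest: 83, 73 bp.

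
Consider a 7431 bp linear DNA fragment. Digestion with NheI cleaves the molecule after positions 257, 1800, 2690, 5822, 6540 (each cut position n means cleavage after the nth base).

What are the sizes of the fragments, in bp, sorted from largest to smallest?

Linear molecule, 5 cuts → 6 fragments:
  257 − 0 = 257 bp
  1800 − 257 = 1543 bp
  2690 − 1800 = 890 bp
  5822 − 2690 = 3132 bp
  6540 − 5822 = 718 bp
  7431 − 6540 = 891 bp
Sorted largest to smallest: 3132, 1543, 891, 890, 718, 257 bp.

3132, 1543, 891, 890, 718, 257 bp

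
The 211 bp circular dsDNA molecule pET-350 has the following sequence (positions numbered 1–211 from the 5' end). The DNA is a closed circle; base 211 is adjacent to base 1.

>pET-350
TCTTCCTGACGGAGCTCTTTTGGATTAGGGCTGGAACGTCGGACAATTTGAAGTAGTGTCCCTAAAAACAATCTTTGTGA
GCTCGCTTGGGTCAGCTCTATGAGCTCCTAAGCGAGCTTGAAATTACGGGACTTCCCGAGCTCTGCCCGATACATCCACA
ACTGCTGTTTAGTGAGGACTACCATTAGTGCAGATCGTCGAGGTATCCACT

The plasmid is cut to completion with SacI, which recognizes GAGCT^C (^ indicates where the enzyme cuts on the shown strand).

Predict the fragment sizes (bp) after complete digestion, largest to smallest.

85, 67, 36, 23 bp

SacI sites (GAGCTC) start at positions 12, 79, 102, 138.
SacI cuts after base 5 of each site (before the last base), so after positions 16, 83, 106, 142.
Circular molecule, 4 cuts → 4 fragments:
  17–83 → 67 bp
  84–106 → 23 bp
  107–142 → 36 bp
  143–211 then 1–16 → 69 + 16 = 85 bp
Sorted largest to smallest: 85, 67, 36, 23 bp.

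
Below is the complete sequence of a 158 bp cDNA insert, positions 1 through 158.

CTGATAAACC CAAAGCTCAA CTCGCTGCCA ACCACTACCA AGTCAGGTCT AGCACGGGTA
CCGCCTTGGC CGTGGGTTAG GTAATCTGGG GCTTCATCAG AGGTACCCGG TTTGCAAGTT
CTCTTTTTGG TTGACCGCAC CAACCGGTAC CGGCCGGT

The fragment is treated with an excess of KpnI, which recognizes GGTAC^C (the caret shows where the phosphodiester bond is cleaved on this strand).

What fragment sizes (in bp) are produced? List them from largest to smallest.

61, 45, 44, 8 bp

KpnI sites (GGTACC) start at positions 57, 102, 146.
KpnI cuts after base 5 of each site (before the last base), so after positions 61, 106, 150.
Linear molecule, 3 cuts → 4 fragments:
  1–61 → 61 bp
  62–106 → 45 bp
  107–150 → 44 bp
  151–158 → 8 bp
Sorted largest to smallest: 61, 45, 44, 8 bp.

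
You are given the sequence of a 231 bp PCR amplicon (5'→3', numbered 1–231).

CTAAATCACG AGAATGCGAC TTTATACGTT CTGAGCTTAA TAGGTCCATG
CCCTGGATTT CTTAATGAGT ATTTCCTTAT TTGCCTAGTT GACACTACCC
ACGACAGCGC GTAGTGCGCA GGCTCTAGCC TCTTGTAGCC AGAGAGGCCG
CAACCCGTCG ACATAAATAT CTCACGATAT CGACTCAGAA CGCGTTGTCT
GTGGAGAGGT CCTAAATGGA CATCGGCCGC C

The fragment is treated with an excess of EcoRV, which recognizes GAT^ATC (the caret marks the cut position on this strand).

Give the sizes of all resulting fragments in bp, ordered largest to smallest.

The EcoRV site (GATATC) starts at position 176.
EcoRV cuts after base 3 of each site, so after position 178.
Linear molecule, 1 cut → 2 fragments:
  1–178 → 178 bp
  179–231 → 53 bp
Sorted largest to smallest: 178, 53 bp.

178, 53 bp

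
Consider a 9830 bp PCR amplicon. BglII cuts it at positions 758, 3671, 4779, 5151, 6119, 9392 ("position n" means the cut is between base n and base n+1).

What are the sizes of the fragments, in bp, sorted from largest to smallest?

Linear molecule, 6 cuts → 7 fragments:
  758 − 0 = 758 bp
  3671 − 758 = 2913 bp
  4779 − 3671 = 1108 bp
  5151 − 4779 = 372 bp
  6119 − 5151 = 968 bp
  9392 − 6119 = 3273 bp
  9830 − 9392 = 438 bp
Sorted largest to smallest: 3273, 2913, 1108, 968, 758, 438, 372 bp.

3273, 2913, 1108, 968, 758, 438, 372 bp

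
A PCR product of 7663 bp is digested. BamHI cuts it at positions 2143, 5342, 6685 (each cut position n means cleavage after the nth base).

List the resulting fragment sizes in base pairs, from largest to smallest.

Linear molecule, 3 cuts → 4 fragments:
  2143 − 0 = 2143 bp
  5342 − 2143 = 3199 bp
  6685 − 5342 = 1343 bp
  7663 − 6685 = 978 bp
Sorted largest to smallest: 3199, 2143, 1343, 978 bp.

3199, 2143, 1343, 978 bp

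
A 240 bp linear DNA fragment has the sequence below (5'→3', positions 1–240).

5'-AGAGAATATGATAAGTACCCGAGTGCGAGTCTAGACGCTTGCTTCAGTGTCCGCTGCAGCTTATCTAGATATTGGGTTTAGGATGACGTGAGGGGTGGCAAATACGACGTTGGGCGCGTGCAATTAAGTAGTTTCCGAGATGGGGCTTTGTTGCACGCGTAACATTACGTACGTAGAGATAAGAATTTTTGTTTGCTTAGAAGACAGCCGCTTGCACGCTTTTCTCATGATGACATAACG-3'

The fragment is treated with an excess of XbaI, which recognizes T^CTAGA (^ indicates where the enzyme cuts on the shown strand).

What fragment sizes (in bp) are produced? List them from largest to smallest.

176, 34, 30 bp

XbaI sites (TCTAGA) start at positions 30, 64.
XbaI cuts after the first base of each site, so after positions 30, 64.
Linear molecule, 2 cuts → 3 fragments:
  1–30 → 30 bp
  31–64 → 34 bp
  65–240 → 176 bp
Sorted largest to smallest: 176, 34, 30 bp.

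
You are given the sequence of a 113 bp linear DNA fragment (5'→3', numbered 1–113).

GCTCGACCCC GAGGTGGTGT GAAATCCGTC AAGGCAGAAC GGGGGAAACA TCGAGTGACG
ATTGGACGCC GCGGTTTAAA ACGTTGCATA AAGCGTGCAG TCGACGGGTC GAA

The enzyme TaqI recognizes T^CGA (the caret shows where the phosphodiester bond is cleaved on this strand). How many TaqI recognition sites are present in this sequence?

4

TCGA occurs starting at positions 3, 51, 101, 109.
TaqI cuts at 4 sites.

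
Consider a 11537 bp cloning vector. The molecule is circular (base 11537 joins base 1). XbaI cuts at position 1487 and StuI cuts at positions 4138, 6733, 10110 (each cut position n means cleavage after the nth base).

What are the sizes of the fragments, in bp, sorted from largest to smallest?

3377, 2914, 2651, 2595 bp

Combined cut positions (sorted): 1487, 4138, 6733, 10110.
Circular molecule, 4 cuts → 4 fragments:
  4138 − 1487 = 2651 bp
  6733 − 4138 = 2595 bp
  10110 − 6733 = 3377 bp
  wrap: 11537 − 10110 + 1487 = 2914 bp
Sorted largest to smallest: 3377, 2914, 2651, 2595 bp.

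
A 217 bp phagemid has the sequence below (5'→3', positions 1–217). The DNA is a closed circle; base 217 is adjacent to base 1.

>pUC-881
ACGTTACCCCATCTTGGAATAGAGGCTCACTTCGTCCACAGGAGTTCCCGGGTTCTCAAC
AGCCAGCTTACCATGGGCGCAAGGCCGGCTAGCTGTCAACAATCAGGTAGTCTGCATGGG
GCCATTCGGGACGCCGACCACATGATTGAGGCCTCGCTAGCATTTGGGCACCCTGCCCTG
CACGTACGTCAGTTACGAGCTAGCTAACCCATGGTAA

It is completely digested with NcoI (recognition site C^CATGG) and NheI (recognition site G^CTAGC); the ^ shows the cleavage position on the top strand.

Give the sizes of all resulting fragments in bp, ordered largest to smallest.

79, 68, 43, 17, 10 bp

NcoI sites (CCATGG) start at positions 71, 209.
NcoI cuts after the first base of each site, so after positions 71, 209.
NheI sites (GCTAGC) start at positions 88, 156, 199.
NheI cuts after the first base of each site, so after positions 88, 156, 199.
Combined cut positions: 71, 88, 156, 199, 209.
Circular molecule, 5 cuts → 5 fragments:
  72–88 → 17 bp
  89–156 → 68 bp
  157–199 → 43 bp
  200–209 → 10 bp
  210–217 then 1–71 → 8 + 71 = 79 bp
Sorted largest to smallest: 79, 68, 43, 17, 10 bp.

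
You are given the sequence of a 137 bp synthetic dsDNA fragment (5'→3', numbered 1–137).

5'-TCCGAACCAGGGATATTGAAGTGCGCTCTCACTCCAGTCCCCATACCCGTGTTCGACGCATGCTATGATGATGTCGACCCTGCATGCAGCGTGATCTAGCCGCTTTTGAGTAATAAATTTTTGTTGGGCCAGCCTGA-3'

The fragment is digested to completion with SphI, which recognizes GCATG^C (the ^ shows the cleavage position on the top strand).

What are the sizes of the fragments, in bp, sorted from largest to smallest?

SphI sites (GCATGC) start at positions 58, 82.
SphI cuts after base 5 of each site (before the last base), so after positions 62, 86.
Linear molecule, 2 cuts → 3 fragments:
  1–62 → 62 bp
  63–86 → 24 bp
  87–137 → 51 bp
Sorted largest to smallest: 62, 51, 24 bp.

62, 51, 24 bp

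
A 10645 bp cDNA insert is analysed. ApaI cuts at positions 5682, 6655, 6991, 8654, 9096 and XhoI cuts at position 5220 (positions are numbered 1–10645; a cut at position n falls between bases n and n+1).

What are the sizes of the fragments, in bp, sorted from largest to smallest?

5220, 1663, 1549, 973, 462, 442, 336 bp

Combined cut positions (sorted): 5220, 5682, 6655, 6991, 8654, 9096.
Linear molecule, 6 cuts → 7 fragments:
  5220 − 0 = 5220 bp
  5682 − 5220 = 462 bp
  6655 − 5682 = 973 bp
  6991 − 6655 = 336 bp
  8654 − 6991 = 1663 bp
  9096 − 8654 = 442 bp
  10645 − 9096 = 1549 bp
Sorted largest to smallest: 5220, 1663, 1549, 973, 462, 442, 336 bp.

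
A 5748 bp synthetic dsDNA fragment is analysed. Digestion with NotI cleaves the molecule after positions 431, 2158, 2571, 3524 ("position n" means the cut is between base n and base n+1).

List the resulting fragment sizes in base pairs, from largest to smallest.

Linear molecule, 4 cuts → 5 fragments:
  431 − 0 = 431 bp
  2158 − 431 = 1727 bp
  2571 − 2158 = 413 bp
  3524 − 2571 = 953 bp
  5748 − 3524 = 2224 bp
Sorted largest to smallest: 2224, 1727, 953, 431, 413 bp.

2224, 1727, 953, 431, 413 bp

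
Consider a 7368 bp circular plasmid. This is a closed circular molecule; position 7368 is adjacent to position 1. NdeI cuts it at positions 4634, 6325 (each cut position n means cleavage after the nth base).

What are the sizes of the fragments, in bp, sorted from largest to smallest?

5677, 1691 bp

Circular molecule, 2 cuts → 2 fragments:
  6325 − 4634 = 1691 bp
  wrap: 7368 − 6325 + 4634 = 5677 bp
Sorted largest to smallest: 5677, 1691 bp.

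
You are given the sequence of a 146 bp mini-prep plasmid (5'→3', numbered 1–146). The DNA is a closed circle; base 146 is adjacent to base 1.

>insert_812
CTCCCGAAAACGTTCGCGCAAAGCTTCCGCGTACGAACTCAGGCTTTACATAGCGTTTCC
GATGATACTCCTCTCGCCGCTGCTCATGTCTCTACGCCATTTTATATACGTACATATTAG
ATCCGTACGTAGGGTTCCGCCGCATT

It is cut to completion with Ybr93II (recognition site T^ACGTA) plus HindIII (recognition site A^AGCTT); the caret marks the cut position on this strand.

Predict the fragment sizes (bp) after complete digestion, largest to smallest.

86, 41, 19 bp

Ybr93II sites (TACGTA) start at positions 107, 126.
Ybr93II cuts after the first base of each site, so after positions 107, 126.
The HindIII site (AAGCTT) starts at position 21.
HindIII cuts after the first base of each site, so after position 21.
Combined cut positions: 21, 107, 126.
Circular molecule, 3 cuts → 3 fragments:
  22–107 → 86 bp
  108–126 → 19 bp
  127–146 then 1–21 → 20 + 21 = 41 bp
Sorted largest to smallest: 86, 41, 19 bp.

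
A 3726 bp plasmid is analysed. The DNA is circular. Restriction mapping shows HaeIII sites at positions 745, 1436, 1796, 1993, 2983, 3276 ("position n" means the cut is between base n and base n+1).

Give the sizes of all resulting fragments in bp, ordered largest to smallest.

1195, 990, 691, 360, 293, 197 bp

Circular molecule, 6 cuts → 6 fragments:
  1436 − 745 = 691 bp
  1796 − 1436 = 360 bp
  1993 − 1796 = 197 bp
  2983 − 1993 = 990 bp
  3276 − 2983 = 293 bp
  wrap: 3726 − 3276 + 745 = 1195 bp
Sorted largest to smallest: 1195, 990, 691, 360, 293, 197 bp.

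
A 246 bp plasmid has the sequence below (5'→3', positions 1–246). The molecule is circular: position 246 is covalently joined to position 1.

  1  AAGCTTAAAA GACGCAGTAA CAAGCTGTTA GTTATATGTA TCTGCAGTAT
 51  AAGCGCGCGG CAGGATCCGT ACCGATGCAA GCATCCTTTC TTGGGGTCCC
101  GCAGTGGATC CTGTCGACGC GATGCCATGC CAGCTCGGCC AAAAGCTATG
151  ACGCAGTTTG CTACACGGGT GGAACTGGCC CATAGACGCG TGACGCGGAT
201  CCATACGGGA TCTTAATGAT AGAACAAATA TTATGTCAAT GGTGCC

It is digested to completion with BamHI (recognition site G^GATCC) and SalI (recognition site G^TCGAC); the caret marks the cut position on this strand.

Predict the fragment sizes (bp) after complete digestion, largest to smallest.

112, 84, 43, 7 bp

BamHI sites (GGATCC) start at positions 63, 106, 197.
BamHI cuts after the first base of each site, so after positions 63, 106, 197.
The SalI site (GTCGAC) starts at position 113.
SalI cuts after the first base of each site, so after position 113.
Combined cut positions: 63, 106, 113, 197.
Circular molecule, 4 cuts → 4 fragments:
  64–106 → 43 bp
  107–113 → 7 bp
  114–197 → 84 bp
  198–246 then 1–63 → 49 + 63 = 112 bp
Sorted largest to smallest: 112, 84, 43, 7 bp.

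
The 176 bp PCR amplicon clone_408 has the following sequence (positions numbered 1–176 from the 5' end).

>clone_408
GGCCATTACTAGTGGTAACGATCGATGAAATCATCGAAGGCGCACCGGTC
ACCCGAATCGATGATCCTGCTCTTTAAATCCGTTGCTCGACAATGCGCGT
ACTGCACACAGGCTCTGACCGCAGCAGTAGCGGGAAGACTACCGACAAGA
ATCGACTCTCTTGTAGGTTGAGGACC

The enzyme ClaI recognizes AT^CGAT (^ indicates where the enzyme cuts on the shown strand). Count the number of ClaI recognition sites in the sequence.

2

ATCGAT occurs starting at positions 21, 57.
ClaI cuts at 2 sites.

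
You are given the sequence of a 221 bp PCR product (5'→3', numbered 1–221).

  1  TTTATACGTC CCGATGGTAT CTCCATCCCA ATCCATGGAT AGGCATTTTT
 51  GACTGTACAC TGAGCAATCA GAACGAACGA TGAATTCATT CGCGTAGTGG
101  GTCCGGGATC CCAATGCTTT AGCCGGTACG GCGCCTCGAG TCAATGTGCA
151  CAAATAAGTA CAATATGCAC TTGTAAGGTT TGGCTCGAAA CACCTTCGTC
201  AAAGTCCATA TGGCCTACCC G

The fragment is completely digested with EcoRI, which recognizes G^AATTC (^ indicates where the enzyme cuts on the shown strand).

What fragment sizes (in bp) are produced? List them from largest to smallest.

The EcoRI site (GAATTC) starts at position 82.
EcoRI cuts after the first base of each site, so after position 82.
Linear molecule, 1 cut → 2 fragments:
  1–82 → 82 bp
  83–221 → 139 bp
Sorted largest to smallest: 139, 82 bp.

139, 82 bp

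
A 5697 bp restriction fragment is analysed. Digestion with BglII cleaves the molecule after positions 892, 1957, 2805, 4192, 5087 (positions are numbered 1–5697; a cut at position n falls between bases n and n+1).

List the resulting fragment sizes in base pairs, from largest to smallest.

Linear molecule, 5 cuts → 6 fragments:
  892 − 0 = 892 bp
  1957 − 892 = 1065 bp
  2805 − 1957 = 848 bp
  4192 − 2805 = 1387 bp
  5087 − 4192 = 895 bp
  5697 − 5087 = 610 bp
Sorted largest to smallest: 1387, 1065, 895, 892, 848, 610 bp.

1387, 1065, 895, 892, 848, 610 bp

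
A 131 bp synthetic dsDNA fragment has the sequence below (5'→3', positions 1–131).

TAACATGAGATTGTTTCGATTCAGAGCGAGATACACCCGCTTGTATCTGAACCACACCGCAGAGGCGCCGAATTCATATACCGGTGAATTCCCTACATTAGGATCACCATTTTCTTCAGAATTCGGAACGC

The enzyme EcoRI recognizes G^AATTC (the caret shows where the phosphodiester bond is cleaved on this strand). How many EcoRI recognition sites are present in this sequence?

GAATTC occurs starting at positions 70, 86, 119.
EcoRI cuts at 3 sites.

3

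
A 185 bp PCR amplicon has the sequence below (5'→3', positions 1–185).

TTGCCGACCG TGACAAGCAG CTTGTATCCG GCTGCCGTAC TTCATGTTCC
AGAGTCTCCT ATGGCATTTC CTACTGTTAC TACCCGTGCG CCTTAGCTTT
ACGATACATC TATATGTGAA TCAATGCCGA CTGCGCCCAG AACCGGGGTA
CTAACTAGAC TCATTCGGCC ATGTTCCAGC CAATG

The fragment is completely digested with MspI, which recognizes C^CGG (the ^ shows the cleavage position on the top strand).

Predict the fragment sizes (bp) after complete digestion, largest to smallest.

115, 42, 28 bp

MspI sites (CCGG) start at positions 28, 143.
MspI cuts after the first base of each site, so after positions 28, 143.
Linear molecule, 2 cuts → 3 fragments:
  1–28 → 28 bp
  29–143 → 115 bp
  144–185 → 42 bp
Sorted largest to smallest: 115, 42, 28 bp.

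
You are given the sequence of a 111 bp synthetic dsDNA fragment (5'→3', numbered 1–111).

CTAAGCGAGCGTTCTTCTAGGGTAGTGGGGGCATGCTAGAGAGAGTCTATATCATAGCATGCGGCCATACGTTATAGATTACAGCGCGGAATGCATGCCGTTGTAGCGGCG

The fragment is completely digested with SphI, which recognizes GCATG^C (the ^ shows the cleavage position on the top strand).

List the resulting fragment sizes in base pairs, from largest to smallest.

36, 35, 26, 14 bp

SphI sites (GCATGC) start at positions 31, 57, 93.
SphI cuts after base 5 of each site (before the last base), so after positions 35, 61, 97.
Linear molecule, 3 cuts → 4 fragments:
  1–35 → 35 bp
  36–61 → 26 bp
  62–97 → 36 bp
  98–111 → 14 bp
Sorted largest to smallest: 36, 35, 26, 14 bp.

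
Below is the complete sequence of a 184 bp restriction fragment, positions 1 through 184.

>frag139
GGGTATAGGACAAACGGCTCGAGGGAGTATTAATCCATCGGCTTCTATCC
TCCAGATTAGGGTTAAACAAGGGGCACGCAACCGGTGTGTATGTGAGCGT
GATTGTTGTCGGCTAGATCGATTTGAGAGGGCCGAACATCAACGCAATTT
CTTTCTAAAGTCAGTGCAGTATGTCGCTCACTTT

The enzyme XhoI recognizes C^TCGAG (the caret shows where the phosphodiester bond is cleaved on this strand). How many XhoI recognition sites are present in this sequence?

1

CTCGAG occurs starting at position 18.
XhoI cuts at 1 site.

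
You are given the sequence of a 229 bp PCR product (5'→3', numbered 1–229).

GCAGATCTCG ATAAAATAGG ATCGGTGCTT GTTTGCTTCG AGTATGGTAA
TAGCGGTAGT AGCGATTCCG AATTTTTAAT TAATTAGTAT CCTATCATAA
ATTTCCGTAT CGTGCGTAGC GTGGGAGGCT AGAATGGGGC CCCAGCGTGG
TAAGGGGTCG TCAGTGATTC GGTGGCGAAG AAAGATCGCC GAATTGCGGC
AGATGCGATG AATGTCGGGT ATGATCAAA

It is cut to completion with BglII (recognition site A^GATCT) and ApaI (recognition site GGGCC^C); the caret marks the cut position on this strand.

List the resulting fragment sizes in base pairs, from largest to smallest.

138, 88, 3 bp

The BglII site (AGATCT) starts at position 3.
BglII cuts after the first base of each site, so after position 3.
The ApaI site (GGGCCC) starts at position 137.
ApaI cuts after base 5 of each site (before the last base), so after position 141.
Combined cut positions: 3, 141.
Linear molecule, 2 cuts → 3 fragments:
  1–3 → 3 bp
  4–141 → 138 bp
  142–229 → 88 bp
Sorted largest to smallest: 138, 88, 3 bp.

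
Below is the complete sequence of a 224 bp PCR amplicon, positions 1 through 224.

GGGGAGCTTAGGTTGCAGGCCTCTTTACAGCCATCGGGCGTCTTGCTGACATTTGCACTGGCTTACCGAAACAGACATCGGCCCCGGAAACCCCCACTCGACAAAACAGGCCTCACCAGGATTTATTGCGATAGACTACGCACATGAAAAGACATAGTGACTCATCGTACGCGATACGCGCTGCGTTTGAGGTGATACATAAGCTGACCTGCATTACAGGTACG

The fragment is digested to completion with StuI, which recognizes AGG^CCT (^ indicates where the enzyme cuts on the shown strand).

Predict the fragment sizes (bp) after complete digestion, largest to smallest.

114, 91, 19 bp

StuI sites (AGGCCT) start at positions 17, 108.
StuI cuts after base 3 of each site, so after positions 19, 110.
Linear molecule, 2 cuts → 3 fragments:
  1–19 → 19 bp
  20–110 → 91 bp
  111–224 → 114 bp
Sorted largest to smallest: 114, 91, 19 bp.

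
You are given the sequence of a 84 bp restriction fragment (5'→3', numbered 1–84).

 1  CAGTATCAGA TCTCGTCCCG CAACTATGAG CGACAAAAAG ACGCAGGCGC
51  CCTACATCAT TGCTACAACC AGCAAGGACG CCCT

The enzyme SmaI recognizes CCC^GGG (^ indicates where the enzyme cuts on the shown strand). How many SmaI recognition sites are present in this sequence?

0

No occurrence of CCCGGG is present in the sequence.
SmaI does not cut: 0 sites.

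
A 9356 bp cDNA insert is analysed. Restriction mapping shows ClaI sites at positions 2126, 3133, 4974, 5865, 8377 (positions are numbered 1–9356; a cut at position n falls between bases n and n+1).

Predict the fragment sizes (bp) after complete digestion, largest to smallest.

2512, 2126, 1841, 1007, 979, 891 bp

Linear molecule, 5 cuts → 6 fragments:
  2126 − 0 = 2126 bp
  3133 − 2126 = 1007 bp
  4974 − 3133 = 1841 bp
  5865 − 4974 = 891 bp
  8377 − 5865 = 2512 bp
  9356 − 8377 = 979 bp
Sorted largest to smallest: 2512, 2126, 1841, 1007, 979, 891 bp.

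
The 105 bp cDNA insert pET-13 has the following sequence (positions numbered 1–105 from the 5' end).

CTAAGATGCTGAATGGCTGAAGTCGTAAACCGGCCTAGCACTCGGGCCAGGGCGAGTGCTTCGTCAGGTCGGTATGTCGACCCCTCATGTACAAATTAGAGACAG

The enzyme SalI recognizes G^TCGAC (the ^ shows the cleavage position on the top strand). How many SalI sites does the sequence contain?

GTCGAC occurs starting at position 76.
SalI cuts at 1 site.

1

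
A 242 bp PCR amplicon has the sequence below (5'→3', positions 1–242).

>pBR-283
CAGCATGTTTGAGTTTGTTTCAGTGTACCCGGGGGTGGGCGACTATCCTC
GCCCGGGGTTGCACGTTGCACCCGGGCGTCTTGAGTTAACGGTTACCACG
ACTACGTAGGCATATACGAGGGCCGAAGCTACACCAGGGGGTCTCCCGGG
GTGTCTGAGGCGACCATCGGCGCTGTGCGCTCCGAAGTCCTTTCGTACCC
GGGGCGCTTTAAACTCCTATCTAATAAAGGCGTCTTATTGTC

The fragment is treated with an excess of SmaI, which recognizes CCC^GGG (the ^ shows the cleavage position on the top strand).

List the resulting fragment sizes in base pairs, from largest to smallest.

SmaI sites (CCCGGG) start at positions 28, 52, 71, 145, 198.
SmaI cuts after base 3 of each site, so after positions 30, 54, 73, 147, 200.
Linear molecule, 5 cuts → 6 fragments:
  1–30 → 30 bp
  31–54 → 24 bp
  55–73 → 19 bp
  74–147 → 74 bp
  148–200 → 53 bp
  201–242 → 42 bp
Sorted largest to smallest: 74, 53, 42, 30, 24, 19 bp.

74, 53, 42, 30, 24, 19 bp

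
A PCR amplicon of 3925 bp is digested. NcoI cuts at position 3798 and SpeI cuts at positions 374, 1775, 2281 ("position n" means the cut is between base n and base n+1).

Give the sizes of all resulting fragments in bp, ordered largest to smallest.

Combined cut positions (sorted): 374, 1775, 2281, 3798.
Linear molecule, 4 cuts → 5 fragments:
  374 − 0 = 374 bp
  1775 − 374 = 1401 bp
  2281 − 1775 = 506 bp
  3798 − 2281 = 1517 bp
  3925 − 3798 = 127 bp
Sorted largest to smallest: 1517, 1401, 506, 374, 127 bp.

1517, 1401, 506, 374, 127 bp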